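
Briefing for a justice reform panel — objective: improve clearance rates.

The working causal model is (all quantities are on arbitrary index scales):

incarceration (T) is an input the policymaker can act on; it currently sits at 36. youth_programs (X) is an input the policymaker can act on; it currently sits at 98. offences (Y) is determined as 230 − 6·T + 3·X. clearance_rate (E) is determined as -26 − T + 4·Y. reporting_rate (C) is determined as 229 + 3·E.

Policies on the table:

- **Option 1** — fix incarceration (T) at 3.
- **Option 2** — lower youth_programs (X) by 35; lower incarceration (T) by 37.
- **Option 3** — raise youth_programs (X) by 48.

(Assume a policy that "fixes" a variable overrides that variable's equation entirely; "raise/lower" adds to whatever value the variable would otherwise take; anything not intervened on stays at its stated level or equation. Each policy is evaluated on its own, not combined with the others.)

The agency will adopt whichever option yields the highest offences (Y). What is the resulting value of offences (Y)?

Option 1 (T := 3):
  T = 3
  X = 98
  Y = 230 − 6·3 + 3·98 = 506
Option 2 (X − 35, T − 37):
  T = 36 − 37 = -1
  X = 98 − 35 = 63
  Y = 230 − 6·(-1) + 3·63 = 425
Option 3 (X + 48):
  T = 36
  X = 98 + 48 = 146
  Y = 230 − 6·36 + 3·146 = 452
Comparing — Option 1: Y=506, Option 2: Y=425, Option 3: Y=452. Highest is 506 (Option 1).

506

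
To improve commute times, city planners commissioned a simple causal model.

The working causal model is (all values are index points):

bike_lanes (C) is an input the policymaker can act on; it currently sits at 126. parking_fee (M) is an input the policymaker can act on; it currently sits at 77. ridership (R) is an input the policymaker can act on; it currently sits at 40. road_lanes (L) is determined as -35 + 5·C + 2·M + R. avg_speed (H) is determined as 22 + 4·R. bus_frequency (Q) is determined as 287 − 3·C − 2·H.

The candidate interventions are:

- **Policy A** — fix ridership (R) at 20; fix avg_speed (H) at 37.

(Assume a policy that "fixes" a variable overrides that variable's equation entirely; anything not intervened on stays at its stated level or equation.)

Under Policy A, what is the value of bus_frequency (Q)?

Policy A (R := 20, H := 37):
  C = 126
  R = 20
  H = 37
  Q = 287 − 3·126 − 2·37 = -165

-165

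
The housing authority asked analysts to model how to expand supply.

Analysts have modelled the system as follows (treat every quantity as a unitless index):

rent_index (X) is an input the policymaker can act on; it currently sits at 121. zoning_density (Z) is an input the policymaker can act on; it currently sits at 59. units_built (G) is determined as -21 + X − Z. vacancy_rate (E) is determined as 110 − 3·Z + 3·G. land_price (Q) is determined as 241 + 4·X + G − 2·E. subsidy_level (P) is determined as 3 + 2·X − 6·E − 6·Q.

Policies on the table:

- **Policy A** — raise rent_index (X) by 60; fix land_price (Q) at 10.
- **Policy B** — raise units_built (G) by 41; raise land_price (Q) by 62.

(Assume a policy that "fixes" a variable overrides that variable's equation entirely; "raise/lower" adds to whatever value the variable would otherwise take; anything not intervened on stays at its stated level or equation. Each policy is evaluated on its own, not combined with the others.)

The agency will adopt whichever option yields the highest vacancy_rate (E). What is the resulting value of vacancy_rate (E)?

Policy A (X + 60, Q := 10):
  X = 121 + 60 = 181
  Z = 59
  G = -21 + 181 − 59 = 101
  E = 110 − 3·59 + 3·101 = 236
Policy B (G + 41, Q + 62):
  X = 121
  Z = 59
  G = -21 + 121 − 59 (+41 from intervention) = 82
  E = 110 − 3·59 + 3·82 = 179
Comparing — Policy A: E=236, Policy B: E=179. Highest is 236 (Policy A).

236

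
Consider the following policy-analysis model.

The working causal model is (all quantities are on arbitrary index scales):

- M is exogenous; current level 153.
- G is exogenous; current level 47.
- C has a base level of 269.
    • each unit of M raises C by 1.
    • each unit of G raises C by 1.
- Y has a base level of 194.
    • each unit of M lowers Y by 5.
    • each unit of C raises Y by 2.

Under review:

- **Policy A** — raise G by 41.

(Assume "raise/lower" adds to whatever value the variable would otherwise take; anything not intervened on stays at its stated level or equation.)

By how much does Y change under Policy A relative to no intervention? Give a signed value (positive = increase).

82

Baseline:
  M = 153
  G = 47
  C = 269 + 153 + 47 = 469
  Y = 194 − 5·153 + 2·469 = 367
Policy A (G + 41):
  M = 153
  G = 47 + 41 = 88
  C = 269 + 153 + 88 = 510
  Y = 194 − 5·153 + 2·510 = 449
Change in Y: 449 − 367 = 82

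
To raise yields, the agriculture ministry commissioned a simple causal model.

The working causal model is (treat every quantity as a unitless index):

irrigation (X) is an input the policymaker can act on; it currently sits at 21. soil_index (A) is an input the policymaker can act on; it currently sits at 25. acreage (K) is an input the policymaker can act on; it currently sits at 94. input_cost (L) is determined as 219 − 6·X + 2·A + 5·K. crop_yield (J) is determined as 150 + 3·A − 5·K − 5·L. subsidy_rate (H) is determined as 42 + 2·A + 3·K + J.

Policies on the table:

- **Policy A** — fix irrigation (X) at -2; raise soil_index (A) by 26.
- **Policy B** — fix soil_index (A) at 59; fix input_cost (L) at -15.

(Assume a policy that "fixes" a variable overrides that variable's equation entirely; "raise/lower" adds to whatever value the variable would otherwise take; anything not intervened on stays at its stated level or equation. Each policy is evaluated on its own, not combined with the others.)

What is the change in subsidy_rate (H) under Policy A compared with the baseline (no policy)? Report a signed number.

Baseline:
  X = 21
  A = 25
  K = 94
  L = 219 − 6·21 + 2·25 + 5·94 = 613
  J = 150 + 3·25 − 5·94 − 5·613 = -3310
  H = 42 + 2·25 + 3·94 + (-3310) = -2936
Policy A (X := -2, A + 26):
  X = -2
  A = 25 + 26 = 51
  K = 94
  L = 219 − 6·(-2) + 2·51 + 5·94 = 803
  J = 150 + 3·51 − 5·94 − 5·803 = -4182
  H = 42 + 2·51 + 3·94 + (-4182) = -3756
Change in H: -3756 − (-2936) = -820

-820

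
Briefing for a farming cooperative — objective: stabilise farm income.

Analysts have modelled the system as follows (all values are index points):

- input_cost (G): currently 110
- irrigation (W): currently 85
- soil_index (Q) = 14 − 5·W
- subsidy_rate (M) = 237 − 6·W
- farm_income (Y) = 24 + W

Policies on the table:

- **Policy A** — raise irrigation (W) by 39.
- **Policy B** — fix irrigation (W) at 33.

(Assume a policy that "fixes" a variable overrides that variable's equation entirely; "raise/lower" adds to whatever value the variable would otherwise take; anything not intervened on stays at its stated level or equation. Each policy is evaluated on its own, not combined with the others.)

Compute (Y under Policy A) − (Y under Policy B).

Policy A (W + 39):
  W = 85 + 39 = 124
  Y = 24 + 124 = 148
Policy B (W := 33):
  W = 33
  Y = 24 + 33 = 57
Y: 148 − 57 = 91

91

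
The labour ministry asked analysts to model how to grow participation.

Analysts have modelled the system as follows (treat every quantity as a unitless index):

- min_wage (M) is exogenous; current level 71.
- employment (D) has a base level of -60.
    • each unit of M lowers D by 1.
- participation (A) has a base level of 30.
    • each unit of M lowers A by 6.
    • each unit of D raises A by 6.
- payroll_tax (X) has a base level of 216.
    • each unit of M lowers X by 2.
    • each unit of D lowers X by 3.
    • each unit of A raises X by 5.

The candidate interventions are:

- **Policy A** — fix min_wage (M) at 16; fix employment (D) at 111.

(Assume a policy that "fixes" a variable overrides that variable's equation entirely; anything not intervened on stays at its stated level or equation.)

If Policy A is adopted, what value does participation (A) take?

600

Policy A (M := 16, D := 111):
  M = 16
  D = 111
  A = 30 − 6·16 + 6·111 = 600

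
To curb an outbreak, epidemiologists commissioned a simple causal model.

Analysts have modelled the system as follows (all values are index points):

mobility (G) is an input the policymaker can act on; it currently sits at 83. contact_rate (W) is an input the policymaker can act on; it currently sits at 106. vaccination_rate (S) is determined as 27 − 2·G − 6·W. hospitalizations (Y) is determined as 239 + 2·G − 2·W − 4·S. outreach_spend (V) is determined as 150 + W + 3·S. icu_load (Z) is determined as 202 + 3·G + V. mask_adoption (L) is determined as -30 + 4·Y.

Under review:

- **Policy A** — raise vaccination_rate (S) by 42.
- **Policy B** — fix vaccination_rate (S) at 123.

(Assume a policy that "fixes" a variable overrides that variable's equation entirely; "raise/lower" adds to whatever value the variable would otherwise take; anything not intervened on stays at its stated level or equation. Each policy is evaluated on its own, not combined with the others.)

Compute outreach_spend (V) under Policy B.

625

Policy B (S := 123):
  G = 83
  W = 106
  S = 123
  V = 150 + 106 + 3·123 = 625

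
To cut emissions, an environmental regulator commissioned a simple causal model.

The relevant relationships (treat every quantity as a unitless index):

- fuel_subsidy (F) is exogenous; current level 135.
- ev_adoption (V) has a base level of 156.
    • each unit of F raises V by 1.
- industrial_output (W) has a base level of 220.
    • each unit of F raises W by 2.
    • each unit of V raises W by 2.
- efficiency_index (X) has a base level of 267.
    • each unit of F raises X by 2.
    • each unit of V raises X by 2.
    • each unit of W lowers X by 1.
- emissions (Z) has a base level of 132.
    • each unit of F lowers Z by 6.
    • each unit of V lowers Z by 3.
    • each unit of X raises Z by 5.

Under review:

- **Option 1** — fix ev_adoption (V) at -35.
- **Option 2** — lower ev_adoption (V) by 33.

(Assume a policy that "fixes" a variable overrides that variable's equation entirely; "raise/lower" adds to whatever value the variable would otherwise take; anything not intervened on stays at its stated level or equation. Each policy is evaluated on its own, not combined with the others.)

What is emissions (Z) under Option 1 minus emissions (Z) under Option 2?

Option 1 (V := -35):
  F = 135
  V = -35
  W = 220 + 2·135 + 2·(-35) = 420
  X = 267 + 2·135 + 2·(-35) − 420 = 47
  Z = 132 − 6·135 − 3·(-35) + 5·47 = -338
Option 2 (V − 33):
  F = 135
  V = 156 + 135 (−33 from intervention) = 258
  W = 220 + 2·135 + 2·258 = 1006
  X = 267 + 2·135 + 2·258 − 1006 = 47
  Z = 132 − 6·135 − 3·258 + 5·47 = -1217
Z: -338 − (-1217) = 879

879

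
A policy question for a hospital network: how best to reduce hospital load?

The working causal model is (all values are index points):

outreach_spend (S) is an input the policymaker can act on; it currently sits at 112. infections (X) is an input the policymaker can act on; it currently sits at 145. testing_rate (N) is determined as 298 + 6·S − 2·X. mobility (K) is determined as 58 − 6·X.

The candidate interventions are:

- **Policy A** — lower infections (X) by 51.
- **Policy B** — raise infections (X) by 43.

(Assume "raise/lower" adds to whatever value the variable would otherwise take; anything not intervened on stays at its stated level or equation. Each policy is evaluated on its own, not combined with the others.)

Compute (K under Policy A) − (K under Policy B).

Policy A (X − 51):
  X = 145 − 51 = 94
  K = 58 − 6·94 = -506
Policy B (X + 43):
  X = 145 + 43 = 188
  K = 58 − 6·188 = -1070
K: -506 − (-1070) = 564

564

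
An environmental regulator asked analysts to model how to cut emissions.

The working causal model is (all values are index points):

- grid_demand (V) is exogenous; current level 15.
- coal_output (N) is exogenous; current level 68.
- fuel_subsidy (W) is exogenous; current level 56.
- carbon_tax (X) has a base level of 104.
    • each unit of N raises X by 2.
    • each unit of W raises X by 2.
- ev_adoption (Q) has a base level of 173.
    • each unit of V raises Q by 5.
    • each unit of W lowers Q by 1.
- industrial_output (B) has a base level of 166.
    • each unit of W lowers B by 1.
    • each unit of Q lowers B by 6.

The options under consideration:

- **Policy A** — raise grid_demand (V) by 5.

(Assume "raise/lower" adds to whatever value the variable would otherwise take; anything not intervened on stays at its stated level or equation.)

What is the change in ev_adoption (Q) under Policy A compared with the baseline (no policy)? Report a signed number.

Baseline:
  V = 15
  W = 56
  Q = 173 + 5·15 − 56 = 192
Policy A (V + 5):
  V = 15 + 5 = 20
  W = 56
  Q = 173 + 5·20 − 56 = 217
Change in Q: 217 − 192 = 25

25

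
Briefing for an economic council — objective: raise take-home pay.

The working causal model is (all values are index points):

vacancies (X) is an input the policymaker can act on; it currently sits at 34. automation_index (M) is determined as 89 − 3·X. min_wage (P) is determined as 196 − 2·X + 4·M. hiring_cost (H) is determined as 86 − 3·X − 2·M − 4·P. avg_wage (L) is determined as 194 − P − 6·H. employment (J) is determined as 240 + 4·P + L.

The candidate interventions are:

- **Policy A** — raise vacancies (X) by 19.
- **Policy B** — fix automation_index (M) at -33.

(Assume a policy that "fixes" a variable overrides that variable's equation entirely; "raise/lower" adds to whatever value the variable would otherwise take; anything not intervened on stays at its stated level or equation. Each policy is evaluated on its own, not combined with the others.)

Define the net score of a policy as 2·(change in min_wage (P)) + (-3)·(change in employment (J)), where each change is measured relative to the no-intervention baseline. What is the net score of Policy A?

22040

Baseline:
  X = 34
  M = 89 − 3·34 = -13
  P = 196 − 2·34 + 4·(-13) = 76
  H = 86 − 3·34 − 2·(-13) − 4·76 = -294
  L = 194 − 76 − 6·(-294) = 1882
  J = 240 + 4·76 + 1882 = 2426
Policy A (X + 19):
  X = 34 + 19 = 53
  M = 89 − 3·53 = -70
  P = 196 − 2·53 + 4·(-70) = -190
  H = 86 − 3·53 − 2·(-70) − 4·(-190) = 827
  L = 194 − (-190) − 6·827 = -4578
  J = 240 + 4·(-190) + (-4578) = -5098
ΔP = -190 − 76 = -266; ΔJ = -5098 − 2426 = -7524
Score = 2·(-266) + (-3)·(-7524) = 22040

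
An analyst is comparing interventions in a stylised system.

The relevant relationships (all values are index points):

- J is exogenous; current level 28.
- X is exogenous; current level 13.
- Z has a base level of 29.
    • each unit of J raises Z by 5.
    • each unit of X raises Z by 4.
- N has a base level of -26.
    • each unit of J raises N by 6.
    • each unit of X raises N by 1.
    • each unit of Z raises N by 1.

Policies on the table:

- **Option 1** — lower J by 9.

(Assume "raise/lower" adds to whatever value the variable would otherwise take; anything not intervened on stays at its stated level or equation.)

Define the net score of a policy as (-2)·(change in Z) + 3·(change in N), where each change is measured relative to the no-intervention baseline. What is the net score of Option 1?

-207

Baseline:
  J = 28
  X = 13
  Z = 29 + 5·28 + 4·13 = 221
  N = -26 + 6·28 + 13 + 221 = 376
Option 1 (J − 9):
  J = 28 − 9 = 19
  X = 13
  Z = 29 + 5·19 + 4·13 = 176
  N = -26 + 6·19 + 13 + 176 = 277
ΔZ = 176 − 221 = -45; ΔN = 277 − 376 = -99
Score = (-2)·(-45) + 3·(-99) = -207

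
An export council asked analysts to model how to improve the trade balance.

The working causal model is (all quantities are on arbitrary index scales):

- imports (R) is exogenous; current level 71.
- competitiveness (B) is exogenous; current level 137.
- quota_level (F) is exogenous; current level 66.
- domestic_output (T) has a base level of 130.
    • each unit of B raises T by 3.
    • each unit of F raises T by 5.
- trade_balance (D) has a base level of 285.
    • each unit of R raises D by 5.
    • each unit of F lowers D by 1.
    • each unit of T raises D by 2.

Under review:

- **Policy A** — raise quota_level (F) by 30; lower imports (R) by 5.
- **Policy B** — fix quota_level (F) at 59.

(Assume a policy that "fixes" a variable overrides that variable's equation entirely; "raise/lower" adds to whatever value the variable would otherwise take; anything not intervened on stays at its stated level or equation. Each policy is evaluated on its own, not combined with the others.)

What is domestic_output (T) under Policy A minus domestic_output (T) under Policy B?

185

Policy A (F + 30, R − 5):
  B = 137
  F = 66 + 30 = 96
  T = 130 + 3·137 + 5·96 = 1021
Policy B (F := 59):
  B = 137
  F = 59
  T = 130 + 3·137 + 5·59 = 836
T: 1021 − 836 = 185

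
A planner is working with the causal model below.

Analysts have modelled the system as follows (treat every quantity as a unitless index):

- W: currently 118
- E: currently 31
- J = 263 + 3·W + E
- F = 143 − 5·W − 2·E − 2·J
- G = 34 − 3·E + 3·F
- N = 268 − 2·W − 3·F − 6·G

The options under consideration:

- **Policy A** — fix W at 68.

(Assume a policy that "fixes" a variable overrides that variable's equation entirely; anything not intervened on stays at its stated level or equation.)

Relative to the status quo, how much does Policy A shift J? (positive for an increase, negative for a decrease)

Baseline:
  W = 118
  E = 31
  J = 263 + 3·118 + 31 = 648
Policy A (W := 68):
  W = 68
  E = 31
  J = 263 + 3·68 + 31 = 498
Change in J: 498 − 648 = -150

-150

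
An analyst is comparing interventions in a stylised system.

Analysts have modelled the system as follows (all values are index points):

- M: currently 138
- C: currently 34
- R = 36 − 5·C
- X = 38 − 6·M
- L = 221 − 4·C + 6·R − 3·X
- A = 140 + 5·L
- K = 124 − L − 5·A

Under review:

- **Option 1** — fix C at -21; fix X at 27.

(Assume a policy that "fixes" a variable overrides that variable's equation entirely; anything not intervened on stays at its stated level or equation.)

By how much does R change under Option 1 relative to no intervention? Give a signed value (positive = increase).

275

Baseline:
  C = 34
  R = 36 − 5·34 = -134
Option 1 (C := -21, X := 27):
  C = -21
  R = 36 − 5·(-21) = 141
Change in R: 141 − (-134) = 275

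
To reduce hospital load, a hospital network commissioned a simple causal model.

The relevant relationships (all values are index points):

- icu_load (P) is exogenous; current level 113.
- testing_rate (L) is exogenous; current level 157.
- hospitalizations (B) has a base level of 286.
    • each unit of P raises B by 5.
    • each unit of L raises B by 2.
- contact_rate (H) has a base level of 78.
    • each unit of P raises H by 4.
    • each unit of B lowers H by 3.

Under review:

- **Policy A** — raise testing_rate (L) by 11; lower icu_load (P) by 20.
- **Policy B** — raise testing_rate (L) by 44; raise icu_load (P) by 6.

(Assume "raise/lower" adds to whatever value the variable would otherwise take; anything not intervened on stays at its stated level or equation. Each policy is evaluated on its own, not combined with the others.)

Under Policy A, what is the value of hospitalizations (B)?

1087

Policy A (L + 11, P − 20):
  P = 113 − 20 = 93
  L = 157 + 11 = 168
  B = 286 + 5·93 + 2·168 = 1087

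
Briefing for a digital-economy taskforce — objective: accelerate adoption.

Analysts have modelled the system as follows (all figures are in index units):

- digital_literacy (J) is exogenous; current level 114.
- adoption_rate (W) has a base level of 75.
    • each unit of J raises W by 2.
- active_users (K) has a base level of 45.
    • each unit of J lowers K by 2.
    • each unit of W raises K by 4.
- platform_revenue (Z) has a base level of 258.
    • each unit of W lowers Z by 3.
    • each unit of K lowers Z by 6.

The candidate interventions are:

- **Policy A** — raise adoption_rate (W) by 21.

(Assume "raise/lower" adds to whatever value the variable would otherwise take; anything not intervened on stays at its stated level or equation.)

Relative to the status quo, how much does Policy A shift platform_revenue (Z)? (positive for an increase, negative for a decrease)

-567

Baseline:
  J = 114
  W = 75 + 2·114 = 303
  K = 45 − 2·114 + 4·303 = 1029
  Z = 258 − 3·303 − 6·1029 = -6825
Policy A (W + 21):
  J = 114
  W = 75 + 2·114 (+21 from intervention) = 324
  K = 45 − 2·114 + 4·324 = 1113
  Z = 258 − 3·324 − 6·1113 = -7392
Change in Z: -7392 − (-6825) = -567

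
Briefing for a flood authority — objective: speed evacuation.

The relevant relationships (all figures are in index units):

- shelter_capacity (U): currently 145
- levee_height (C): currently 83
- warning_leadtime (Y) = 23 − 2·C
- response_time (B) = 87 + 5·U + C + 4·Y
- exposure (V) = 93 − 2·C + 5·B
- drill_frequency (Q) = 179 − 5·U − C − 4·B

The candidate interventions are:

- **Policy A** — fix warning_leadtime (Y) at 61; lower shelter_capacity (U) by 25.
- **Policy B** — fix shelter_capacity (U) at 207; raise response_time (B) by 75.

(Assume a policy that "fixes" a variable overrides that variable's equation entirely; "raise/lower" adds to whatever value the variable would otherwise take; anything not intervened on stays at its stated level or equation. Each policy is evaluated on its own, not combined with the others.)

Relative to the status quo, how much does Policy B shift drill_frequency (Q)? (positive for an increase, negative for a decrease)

-1850

Baseline:
  U = 145
  C = 83
  Y = 23 − 2·83 = -143
  B = 87 + 5·145 + 83 + 4·(-143) = 323
  Q = 179 − 5·145 − 83 − 4·323 = -1921
Policy B (U := 207, B + 75):
  U = 207
  C = 83
  Y = 23 − 2·83 = -143
  B = 87 + 5·207 + 83 + 4·(-143) (+75 from intervention) = 708
  Q = 179 − 5·207 − 83 − 4·708 = -3771
Change in Q: -3771 − (-1921) = -1850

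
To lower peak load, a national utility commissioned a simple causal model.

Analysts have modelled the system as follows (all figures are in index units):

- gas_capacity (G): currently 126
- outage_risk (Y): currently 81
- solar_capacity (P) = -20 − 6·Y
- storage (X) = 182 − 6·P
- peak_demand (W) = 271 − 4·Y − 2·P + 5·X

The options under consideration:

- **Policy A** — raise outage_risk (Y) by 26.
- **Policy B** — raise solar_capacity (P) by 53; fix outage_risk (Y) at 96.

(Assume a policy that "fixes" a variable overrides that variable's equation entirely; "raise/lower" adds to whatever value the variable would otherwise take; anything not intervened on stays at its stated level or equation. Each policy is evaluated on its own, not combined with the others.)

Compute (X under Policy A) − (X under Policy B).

Policy A (Y + 26):
  Y = 81 + 26 = 107
  P = -20 − 6·107 = -662
  X = 182 − 6·(-662) = 4154
Policy B (P + 53, Y := 96):
  Y = 96
  P = -20 − 6·96 (+53 from intervention) = -543
  X = 182 − 6·(-543) = 3440
X: 4154 − 3440 = 714

714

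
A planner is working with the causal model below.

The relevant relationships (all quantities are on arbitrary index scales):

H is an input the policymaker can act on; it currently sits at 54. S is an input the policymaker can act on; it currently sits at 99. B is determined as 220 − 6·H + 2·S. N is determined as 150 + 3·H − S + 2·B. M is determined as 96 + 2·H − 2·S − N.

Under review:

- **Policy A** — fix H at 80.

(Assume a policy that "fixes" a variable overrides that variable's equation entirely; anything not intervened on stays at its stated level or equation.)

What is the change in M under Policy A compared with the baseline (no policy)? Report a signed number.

Baseline:
  H = 54
  S = 99
  B = 220 − 6·54 + 2·99 = 94
  N = 150 + 3·54 − 99 + 2·94 = 401
  M = 96 + 2·54 − 2·99 − 401 = -395
Policy A (H := 80):
  H = 80
  S = 99
  B = 220 − 6·80 + 2·99 = -62
  N = 150 + 3·80 − 99 + 2·(-62) = 167
  M = 96 + 2·80 − 2·99 − 167 = -109
Change in M: -109 − (-395) = 286

286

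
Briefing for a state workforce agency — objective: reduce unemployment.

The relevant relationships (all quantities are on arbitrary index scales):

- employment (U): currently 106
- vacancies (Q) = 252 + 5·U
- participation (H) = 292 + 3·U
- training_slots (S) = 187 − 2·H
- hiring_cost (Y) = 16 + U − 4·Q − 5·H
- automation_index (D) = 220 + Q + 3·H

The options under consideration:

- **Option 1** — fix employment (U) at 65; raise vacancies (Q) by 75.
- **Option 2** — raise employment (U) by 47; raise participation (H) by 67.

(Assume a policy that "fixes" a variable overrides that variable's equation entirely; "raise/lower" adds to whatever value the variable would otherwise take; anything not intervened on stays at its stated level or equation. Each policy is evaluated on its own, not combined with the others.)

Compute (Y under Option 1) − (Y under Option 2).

3027

Option 1 (U := 65, Q + 75):
  U = 65
  Q = 252 + 5·65 (+75 from intervention) = 652
  H = 292 + 3·65 = 487
  Y = 16 + 65 − 4·652 − 5·487 = -4962
Option 2 (U + 47, H + 67):
  U = 106 + 47 = 153
  Q = 252 + 5·153 = 1017
  H = 292 + 3·153 (+67 from intervention) = 818
  Y = 16 + 153 − 4·1017 − 5·818 = -7989
Y: -4962 − (-7989) = 3027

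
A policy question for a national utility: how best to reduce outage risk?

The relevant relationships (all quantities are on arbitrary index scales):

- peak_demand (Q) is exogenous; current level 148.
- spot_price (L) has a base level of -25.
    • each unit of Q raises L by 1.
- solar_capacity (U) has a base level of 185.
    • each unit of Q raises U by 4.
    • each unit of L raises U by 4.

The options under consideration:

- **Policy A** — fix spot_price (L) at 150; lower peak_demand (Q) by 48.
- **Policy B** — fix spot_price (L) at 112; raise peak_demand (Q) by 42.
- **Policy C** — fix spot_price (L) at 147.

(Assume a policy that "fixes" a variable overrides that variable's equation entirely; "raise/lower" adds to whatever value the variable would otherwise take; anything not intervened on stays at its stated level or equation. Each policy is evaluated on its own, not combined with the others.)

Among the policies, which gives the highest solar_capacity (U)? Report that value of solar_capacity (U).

Policy A (L := 150, Q − 48):
  Q = 148 − 48 = 100
  L = 150
  U = 185 + 4·100 + 4·150 = 1185
Policy B (L := 112, Q + 42):
  Q = 148 + 42 = 190
  L = 112
  U = 185 + 4·190 + 4·112 = 1393
Policy C (L := 147):
  Q = 148
  L = 147
  U = 185 + 4·148 + 4·147 = 1365
Comparing — Policy A: U=1185, Policy B: U=1393, Policy C: U=1365. Highest is 1393 (Policy B).

1393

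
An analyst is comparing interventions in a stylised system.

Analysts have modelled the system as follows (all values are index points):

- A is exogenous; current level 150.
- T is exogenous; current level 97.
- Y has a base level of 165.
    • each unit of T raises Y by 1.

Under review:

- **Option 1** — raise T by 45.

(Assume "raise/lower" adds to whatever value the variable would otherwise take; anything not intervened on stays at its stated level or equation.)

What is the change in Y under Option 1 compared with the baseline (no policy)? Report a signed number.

Baseline:
  T = 97
  Y = 165 + 97 = 262
Option 1 (T + 45):
  T = 97 + 45 = 142
  Y = 165 + 142 = 307
Change in Y: 307 − 262 = 45

45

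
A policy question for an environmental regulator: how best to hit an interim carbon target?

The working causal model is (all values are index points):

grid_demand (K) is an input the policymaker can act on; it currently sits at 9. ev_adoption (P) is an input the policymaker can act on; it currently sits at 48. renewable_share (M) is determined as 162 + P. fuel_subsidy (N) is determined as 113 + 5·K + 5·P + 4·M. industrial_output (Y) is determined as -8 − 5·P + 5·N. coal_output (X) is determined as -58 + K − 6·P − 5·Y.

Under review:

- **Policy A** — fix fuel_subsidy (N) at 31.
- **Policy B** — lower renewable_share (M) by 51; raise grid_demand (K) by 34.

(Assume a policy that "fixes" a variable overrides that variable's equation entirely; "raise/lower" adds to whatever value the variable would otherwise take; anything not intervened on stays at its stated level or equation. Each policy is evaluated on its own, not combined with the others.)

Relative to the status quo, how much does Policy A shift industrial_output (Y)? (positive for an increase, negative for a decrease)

Baseline:
  K = 9
  P = 48
  M = 162 + 48 = 210
  N = 113 + 5·9 + 5·48 + 4·210 = 1238
  Y = -8 − 5·48 + 5·1238 = 5942
Policy A (N := 31):
  K = 9
  P = 48
  M = 162 + 48 = 210
  N = 31
  Y = -8 − 5·48 + 5·31 = -93
Change in Y: -93 − 5942 = -6035

-6035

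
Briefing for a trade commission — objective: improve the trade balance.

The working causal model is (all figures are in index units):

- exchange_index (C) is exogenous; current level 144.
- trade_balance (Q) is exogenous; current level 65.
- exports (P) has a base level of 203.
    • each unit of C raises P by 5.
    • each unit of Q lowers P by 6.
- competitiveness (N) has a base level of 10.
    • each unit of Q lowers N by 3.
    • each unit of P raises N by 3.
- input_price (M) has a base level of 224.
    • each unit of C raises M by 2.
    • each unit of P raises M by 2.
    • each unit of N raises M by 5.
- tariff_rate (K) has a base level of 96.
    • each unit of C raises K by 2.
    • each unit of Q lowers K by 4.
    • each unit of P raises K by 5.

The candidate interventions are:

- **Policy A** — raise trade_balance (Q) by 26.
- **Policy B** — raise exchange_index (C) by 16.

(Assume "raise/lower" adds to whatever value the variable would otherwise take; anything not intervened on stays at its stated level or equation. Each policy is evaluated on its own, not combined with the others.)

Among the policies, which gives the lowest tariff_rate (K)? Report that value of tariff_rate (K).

1905

Policy A (Q + 26):
  C = 144
  Q = 65 + 26 = 91
  P = 203 + 5·144 − 6·91 = 377
  K = 96 + 2·144 − 4·91 + 5·377 = 1905
Policy B (C + 16):
  C = 144 + 16 = 160
  Q = 65
  P = 203 + 5·160 − 6·65 = 613
  K = 96 + 2·160 − 4·65 + 5·613 = 3221
Comparing — Policy A: K=1905, Policy B: K=3221. Lowest is 1905 (Policy A).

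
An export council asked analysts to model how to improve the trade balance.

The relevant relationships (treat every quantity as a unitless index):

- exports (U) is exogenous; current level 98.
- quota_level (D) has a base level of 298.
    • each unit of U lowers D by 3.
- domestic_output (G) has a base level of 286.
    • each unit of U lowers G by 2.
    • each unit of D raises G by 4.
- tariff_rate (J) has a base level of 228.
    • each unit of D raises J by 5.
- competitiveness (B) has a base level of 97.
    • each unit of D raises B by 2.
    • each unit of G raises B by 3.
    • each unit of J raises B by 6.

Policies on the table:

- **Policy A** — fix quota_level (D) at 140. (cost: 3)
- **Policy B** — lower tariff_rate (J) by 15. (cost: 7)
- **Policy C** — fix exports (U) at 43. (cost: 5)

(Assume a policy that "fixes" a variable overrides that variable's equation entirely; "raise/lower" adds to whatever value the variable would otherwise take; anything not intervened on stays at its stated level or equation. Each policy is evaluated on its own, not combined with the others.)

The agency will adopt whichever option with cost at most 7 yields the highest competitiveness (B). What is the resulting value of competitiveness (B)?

9501

Policy A (D := 140):
  U = 98
  D = 140
  G = 286 − 2·98 + 4·140 = 650
  J = 228 + 5·140 = 928
  B = 97 + 2·140 + 3·650 + 6·928 = 7895
Policy B (J − 15):
  U = 98
  D = 298 − 3·98 = 4
  G = 286 − 2·98 + 4·4 = 106
  J = 228 + 5·4 (−15 from intervention) = 233
  B = 97 + 2·4 + 3·106 + 6·233 = 1821
Policy C (U := 43):
  U = 43
  D = 298 − 3·43 = 169
  G = 286 − 2·43 + 4·169 = 876
  J = 228 + 5·169 = 1073
  B = 97 + 2·169 + 3·876 + 6·1073 = 9501
Comparing — Policy A: B=7895, Policy B: B=1821, Policy C: B=9501. Highest is 9501 (Policy C).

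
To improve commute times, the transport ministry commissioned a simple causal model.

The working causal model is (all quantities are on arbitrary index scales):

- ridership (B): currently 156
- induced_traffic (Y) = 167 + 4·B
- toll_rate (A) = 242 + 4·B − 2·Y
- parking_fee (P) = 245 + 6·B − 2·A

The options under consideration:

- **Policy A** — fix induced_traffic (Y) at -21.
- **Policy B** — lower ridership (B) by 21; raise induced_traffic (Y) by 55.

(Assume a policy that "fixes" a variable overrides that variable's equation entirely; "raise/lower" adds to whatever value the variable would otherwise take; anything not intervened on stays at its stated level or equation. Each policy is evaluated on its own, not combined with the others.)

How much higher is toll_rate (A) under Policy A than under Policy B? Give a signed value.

1650

Policy A (Y := -21):
  B = 156
  Y = -21
  A = 242 + 4·156 − 2·(-21) = 908
Policy B (B − 21, Y + 55):
  B = 156 − 21 = 135
  Y = 167 + 4·135 (+55 from intervention) = 762
  A = 242 + 4·135 − 2·762 = -742
A: 908 − (-742) = 1650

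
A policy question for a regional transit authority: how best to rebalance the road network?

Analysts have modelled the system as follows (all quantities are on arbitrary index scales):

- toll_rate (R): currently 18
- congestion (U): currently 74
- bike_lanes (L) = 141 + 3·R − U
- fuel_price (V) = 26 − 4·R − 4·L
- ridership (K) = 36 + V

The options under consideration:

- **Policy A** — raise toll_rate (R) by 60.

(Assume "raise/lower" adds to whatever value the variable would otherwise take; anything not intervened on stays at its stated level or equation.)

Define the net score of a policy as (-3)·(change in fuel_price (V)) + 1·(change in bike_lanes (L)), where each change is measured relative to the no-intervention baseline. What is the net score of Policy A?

Baseline:
  R = 18
  U = 74
  L = 141 + 3·18 − 74 = 121
  V = 26 − 4·18 − 4·121 = -530
Policy A (R + 60):
  R = 18 + 60 = 78
  U = 74
  L = 141 + 3·78 − 74 = 301
  V = 26 − 4·78 − 4·301 = -1490
ΔV = -1490 − (-530) = -960; ΔL = 301 − 121 = 180
Score = (-3)·(-960) + 1·180 = 3060

3060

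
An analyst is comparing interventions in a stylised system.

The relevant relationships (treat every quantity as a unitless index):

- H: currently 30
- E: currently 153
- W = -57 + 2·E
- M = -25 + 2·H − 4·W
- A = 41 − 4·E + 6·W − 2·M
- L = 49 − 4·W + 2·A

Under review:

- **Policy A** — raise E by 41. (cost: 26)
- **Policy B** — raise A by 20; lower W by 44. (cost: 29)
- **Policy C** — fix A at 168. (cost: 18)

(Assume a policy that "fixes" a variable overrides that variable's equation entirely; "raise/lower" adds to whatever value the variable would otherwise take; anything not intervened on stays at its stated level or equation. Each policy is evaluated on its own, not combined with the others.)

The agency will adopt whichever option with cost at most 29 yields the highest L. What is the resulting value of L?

Policy A (E + 41):
  H = 30
  E = 153 + 41 = 194
  W = -57 + 2·194 = 331
  M = -25 + 2·30 − 4·331 = -1289
  A = 41 − 4·194 + 6·331 − 2·(-1289) = 3829
  L = 49 − 4·331 + 2·3829 = 6383
Policy B (A + 20, W − 44):
  H = 30
  E = 153
  W = -57 + 2·153 (−44 from intervention) = 205
  M = -25 + 2·30 − 4·205 = -785
  A = 41 − 4·153 + 6·205 − 2·(-785) (+20 from intervention) = 2249
  L = 49 − 4·205 + 2·2249 = 3727
Policy C (A := 168):
  H = 30
  E = 153
  W = -57 + 2·153 = 249
  M = -25 + 2·30 − 4·249 = -961
  A = 168
  L = 49 − 4·249 + 2·168 = -611
Comparing — Policy A: L=6383, Policy B: L=3727, Policy C: L=-611. Highest is 6383 (Policy A).

6383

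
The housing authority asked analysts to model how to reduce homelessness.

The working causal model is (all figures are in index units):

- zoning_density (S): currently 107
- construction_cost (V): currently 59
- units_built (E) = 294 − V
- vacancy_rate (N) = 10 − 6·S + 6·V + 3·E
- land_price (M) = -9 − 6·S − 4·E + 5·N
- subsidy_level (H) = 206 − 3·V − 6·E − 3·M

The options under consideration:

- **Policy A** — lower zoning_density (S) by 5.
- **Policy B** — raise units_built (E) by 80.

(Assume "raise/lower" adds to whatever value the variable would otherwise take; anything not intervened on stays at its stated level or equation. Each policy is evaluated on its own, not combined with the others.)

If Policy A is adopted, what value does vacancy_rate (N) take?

Policy A (S − 5):
  S = 107 − 5 = 102
  V = 59
  E = 294 − 59 = 235
  N = 10 − 6·102 + 6·59 + 3·235 = 457

457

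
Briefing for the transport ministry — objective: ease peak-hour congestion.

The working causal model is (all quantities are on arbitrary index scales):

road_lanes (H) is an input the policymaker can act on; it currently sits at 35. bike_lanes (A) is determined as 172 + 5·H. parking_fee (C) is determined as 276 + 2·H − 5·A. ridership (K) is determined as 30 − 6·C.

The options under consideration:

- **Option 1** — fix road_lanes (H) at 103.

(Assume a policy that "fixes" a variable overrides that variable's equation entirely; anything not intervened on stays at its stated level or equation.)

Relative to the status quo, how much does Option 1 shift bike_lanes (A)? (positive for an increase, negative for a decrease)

340

Baseline:
  H = 35
  A = 172 + 5·35 = 347
Option 1 (H := 103):
  H = 103
  A = 172 + 5·103 = 687
Change in A: 687 − 347 = 340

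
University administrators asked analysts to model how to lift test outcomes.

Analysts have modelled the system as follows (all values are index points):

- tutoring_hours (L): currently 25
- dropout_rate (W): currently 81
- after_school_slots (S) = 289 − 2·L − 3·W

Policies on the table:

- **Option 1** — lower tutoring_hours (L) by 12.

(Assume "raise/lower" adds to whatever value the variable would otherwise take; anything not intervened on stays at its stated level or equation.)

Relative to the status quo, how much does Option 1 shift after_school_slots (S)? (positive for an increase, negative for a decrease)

24

Baseline:
  L = 25
  W = 81
  S = 289 − 2·25 − 3·81 = -4
Option 1 (L − 12):
  L = 25 − 12 = 13
  W = 81
  S = 289 − 2·13 − 3·81 = 20
Change in S: 20 − (-4) = 24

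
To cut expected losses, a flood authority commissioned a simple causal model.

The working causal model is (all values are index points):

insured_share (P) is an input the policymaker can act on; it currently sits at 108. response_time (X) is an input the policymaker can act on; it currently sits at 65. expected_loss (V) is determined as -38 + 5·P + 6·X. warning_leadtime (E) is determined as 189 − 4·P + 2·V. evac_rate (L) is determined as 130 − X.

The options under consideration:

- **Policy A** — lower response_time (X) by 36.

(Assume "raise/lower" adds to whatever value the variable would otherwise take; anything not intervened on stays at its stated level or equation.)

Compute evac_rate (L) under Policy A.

101

Policy A (X − 36):
  X = 65 − 36 = 29
  L = 130 − 29 = 101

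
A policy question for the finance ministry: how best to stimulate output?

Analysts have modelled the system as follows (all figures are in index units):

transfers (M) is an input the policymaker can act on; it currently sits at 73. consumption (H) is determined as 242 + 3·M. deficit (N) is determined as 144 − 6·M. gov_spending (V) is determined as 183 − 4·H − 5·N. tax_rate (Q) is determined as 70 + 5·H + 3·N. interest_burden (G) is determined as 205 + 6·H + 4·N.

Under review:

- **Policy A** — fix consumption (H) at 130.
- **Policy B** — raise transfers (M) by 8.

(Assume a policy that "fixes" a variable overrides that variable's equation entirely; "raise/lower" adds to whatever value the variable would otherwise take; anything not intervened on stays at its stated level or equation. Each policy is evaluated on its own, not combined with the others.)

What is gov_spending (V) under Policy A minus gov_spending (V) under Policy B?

1180

Policy A (H := 130):
  M = 73
  H = 130
  N = 144 − 6·73 = -294
  V = 183 − 4·130 − 5·(-294) = 1133
Policy B (M + 8):
  M = 73 + 8 = 81
  H = 242 + 3·81 = 485
  N = 144 − 6·81 = -342
  V = 183 − 4·485 − 5·(-342) = -47
V: 1133 − (-47) = 1180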